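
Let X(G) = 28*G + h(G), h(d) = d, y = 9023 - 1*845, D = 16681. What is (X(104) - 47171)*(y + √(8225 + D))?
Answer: -361099590 - 44155*√24906 ≈ -3.6807e+8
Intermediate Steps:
y = 8178 (y = 9023 - 845 = 8178)
X(G) = 29*G (X(G) = 28*G + G = 29*G)
(X(104) - 47171)*(y + √(8225 + D)) = (29*104 - 47171)*(8178 + √(8225 + 16681)) = (3016 - 47171)*(8178 + √24906) = -44155*(8178 + √24906) = -361099590 - 44155*√24906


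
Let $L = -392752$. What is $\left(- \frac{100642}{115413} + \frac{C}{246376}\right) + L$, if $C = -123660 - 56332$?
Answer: $- \frac{1395993256629833}{3554374161} \approx -3.9275 \cdot 10^{5}$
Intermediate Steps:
$C = -179992$
$\left(- \frac{100642}{115413} + \frac{C}{246376}\right) + L = \left(- \frac{100642}{115413} - \frac{179992}{246376}\right) - 392752 = \left(\left(-100642\right) \frac{1}{115413} - \frac{22499}{30797}\right) - 392752 = \left(- \frac{100642}{115413} - \frac{22499}{30797}\right) - 392752 = - \frac{5696148761}{3554374161} - 392752 = - \frac{1395993256629833}{3554374161}$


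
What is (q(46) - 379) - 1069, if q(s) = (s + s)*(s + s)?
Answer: 7016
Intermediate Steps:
q(s) = 4*s² (q(s) = (2*s)*(2*s) = 4*s²)
(q(46) - 379) - 1069 = (4*46² - 379) - 1069 = (4*2116 - 379) - 1069 = (8464 - 379) - 1069 = 8085 - 1069 = 7016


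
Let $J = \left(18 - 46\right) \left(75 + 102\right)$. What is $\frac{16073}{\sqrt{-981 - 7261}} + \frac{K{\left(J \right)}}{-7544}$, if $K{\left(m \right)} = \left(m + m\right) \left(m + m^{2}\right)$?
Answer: $\frac{30426098220}{943} - \frac{16073 i \sqrt{8242}}{8242} \approx 3.2265 \cdot 10^{7} - 177.04 i$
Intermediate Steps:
$J = -4956$ ($J = \left(-28\right) 177 = -4956$)
$K{\left(m \right)} = 2 m \left(m + m^{2}\right)$
$\frac{16073}{\sqrt{-981 - 7261}} + \frac{K{\left(J \right)}}{-7544} = \frac{16073}{\sqrt{-981 - 7261}} + \frac{2 \left(-4956\right)^{2} \left(1 - 4956\right)}{-7544} = \frac{16073}{\sqrt{-8242}} + 2 \cdot 24561936 \left(-4955\right) \left(- \frac{1}{7544}\right) = \frac{16073}{i \sqrt{8242}} - - \frac{30426098220}{943} = 16073 \left(- \frac{i \sqrt{8242}}{8242}\right) + \frac{30426098220}{943} = - \frac{16073 i \sqrt{8242}}{8242} + \frac{30426098220}{943} = \frac{30426098220}{943} - \frac{16073 i \sqrt{8242}}{8242}$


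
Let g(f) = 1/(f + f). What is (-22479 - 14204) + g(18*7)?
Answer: -9244115/252 ≈ -36683.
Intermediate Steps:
g(f) = 1/(2*f)
(-22479 - 14204) + g(18*7) = (-22479 - 14204) + 1/(2*((18*7))) = -36683 + (1/2)/126 = -36683 + (1/2)*(1/126) = -36683 + 1/252 = -9244115/252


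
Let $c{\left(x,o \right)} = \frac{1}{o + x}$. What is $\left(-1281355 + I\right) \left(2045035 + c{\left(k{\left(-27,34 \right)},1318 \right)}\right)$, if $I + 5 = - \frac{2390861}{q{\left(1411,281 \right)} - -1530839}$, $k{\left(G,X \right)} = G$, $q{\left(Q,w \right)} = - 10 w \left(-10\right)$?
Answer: $- \frac{5273850225831137169586}{2012590249} \approx -2.6204 \cdot 10^{12}$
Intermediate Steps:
$q{\left(Q,w \right)} = 100 w$
$I = - \frac{10185556}{1558939}$ ($I = -5 - \frac{2390861}{100 \cdot 281 - -1530839} = -5 - \frac{2390861}{28100 + 1530839} = -5 - \frac{2390861}{1558939} = - \frac{10185556}{1558939} \approx -6.5336$)
$\left(-1281355 + I\right) \left(2045035 + c{\left(k{\left(-27,34 \right)},1318 \right)}\right) = \left(-1281355 - \frac{10185556}{1558939}\right) \left(2045035 + \frac{1}{1318 - 27}\right) = - \frac{1997564467901 \left(2045035 + \frac{1}{1291}\right)}{1558939} = \left(- \frac{1997564467901}{1558939}\right) \frac{2640140186}{1291} = - \frac{5273850225831137169586}{2012590249}$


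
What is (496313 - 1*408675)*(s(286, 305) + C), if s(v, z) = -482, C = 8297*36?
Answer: 26134527980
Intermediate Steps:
C = 298692
(496313 - 1*408675)*(s(286, 305) + C) = (496313 - 1*408675)*(-482 + 298692) = (496313 - 408675)*298210 = 87638*298210 = 26134527980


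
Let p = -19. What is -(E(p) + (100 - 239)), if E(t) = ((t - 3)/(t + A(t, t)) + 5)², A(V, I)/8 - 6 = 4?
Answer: 437130/3721 ≈ 117.48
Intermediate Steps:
A(V, I) = 80 (A(V, I) = 48 + 8*4 = 48 + 32 = 80)
E(t) = (5 + (-3 + t)/(80 + t))² (E(t) = ((t - 3)/(t + 80) + 5)² = ((-3 + t)/(80 + t) + 5)² = (5 + (-3 + t)/(80 + t))²)
-(E(p) + (100 - 239)) = -((397 + 6*(-19))²/(80 - 19)² + (100 - 239)) = -((397 - 114)²/61² - 139) = -((1/3721)*283² - 139) = -((1/3721)*80089 - 139) = -(80089/3721 - 139) = -1*(-437130/3721) = 437130/3721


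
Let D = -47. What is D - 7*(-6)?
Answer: -5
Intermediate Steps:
D - 7*(-6) = -47 - 7*(-6) = -47 + 42 = -5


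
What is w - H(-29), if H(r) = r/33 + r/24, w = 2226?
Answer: 588215/264 ≈ 2228.1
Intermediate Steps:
H(r) = 19*r/264 (H(r) = r*(1/33) + r*(1/24) = r/33 + r/24 = 19*r/264)
w - H(-29) = 2226 - 19*(-29)/264 = 2226 - 1*(-551/264) = 2226 + 551/264 = 588215/264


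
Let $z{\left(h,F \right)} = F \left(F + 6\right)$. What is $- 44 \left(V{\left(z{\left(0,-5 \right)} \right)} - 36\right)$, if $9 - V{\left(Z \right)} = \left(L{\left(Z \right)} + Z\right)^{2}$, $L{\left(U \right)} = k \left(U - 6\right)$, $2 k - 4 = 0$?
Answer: $33264$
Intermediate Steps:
$k = 2$ ($k = 2 + \frac{1}{2} \cdot 0 = 2 + 0 = 2$)
$L{\left(U \right)} = -12 + 2 U$ ($L{\left(U \right)} = 2 \left(U - 6\right) = 2 \left(-6 + U\right) = -12 + 2 U$)
$z{\left(h,F \right)} = F \left(6 + F\right)$
$V{\left(Z \right)} = 9 - \left(-12 + 3 Z\right)^{2}$ ($V{\left(Z \right)} = 9 - \left(\left(-12 + 2 Z\right) + Z\right)^{2} = 9 - \left(-12 + 3 Z\right)^{2}$)
$- 44 \left(V{\left(z{\left(0,-5 \right)} \right)} - 36\right) = - 44 \left(\left(9 - 9 \left(-4 - 5 \left(6 - 5\right)\right)^{2}\right) - 36\right) = - 44 \left(\left(9 - 9 \left(-4 - 5\right)^{2}\right) - 36\right) = - 44 \left(\left(9 - 9 \left(-9\right)^{2}\right) - 36\right) = - 44 \left(\left(9 - 729\right) - 36\right) = - 44 \left(-720 - 36\right) = \left(-44\right) \left(-756\right) = 33264$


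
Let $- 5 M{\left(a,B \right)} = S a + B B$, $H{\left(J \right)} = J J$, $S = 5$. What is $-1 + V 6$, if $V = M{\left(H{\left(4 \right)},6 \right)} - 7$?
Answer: $- \frac{911}{5} \approx -182.2$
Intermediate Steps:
$H{\left(J \right)} = J^{2}$
$M{\left(a,B \right)} = - a - \frac{B^{2}}{5}$ ($M{\left(a,B \right)} = - \frac{5 a + B B}{5} = - \frac{5 a + B^{2}}{5} = - \frac{B^{2} + 5 a}{5} = - a - \frac{B^{2}}{5}$)
$V = - \frac{151}{5}$ ($V = \left(- 4^{2} - \frac{6^{2}}{5}\right) - 7 = \left(\left(-1\right) 16 - \frac{36}{5}\right) - 7 = \left(-16 - \frac{36}{5}\right) - 7 = - \frac{116}{5} - 7 = - \frac{151}{5} \approx -30.2$)
$-1 + V 6 = -1 - \frac{906}{5} = - \frac{911}{5}$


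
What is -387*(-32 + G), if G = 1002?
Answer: -375390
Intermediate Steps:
-387*(-32 + G) = -387*(-32 + 1002) = -387*970 = -375390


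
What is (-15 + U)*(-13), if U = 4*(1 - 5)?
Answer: 403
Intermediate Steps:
U = -16 (U = 4*(-4) = -16)
(-15 + U)*(-13) = (-15 - 16)*(-13) = -31*(-13) = 403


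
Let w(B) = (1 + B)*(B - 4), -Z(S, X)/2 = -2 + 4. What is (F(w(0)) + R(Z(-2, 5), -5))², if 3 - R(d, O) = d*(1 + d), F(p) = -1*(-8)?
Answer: 1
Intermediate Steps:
Z(S, X) = -4 (Z(S, X) = -2*(-2 + 4) = -2*2 = -4)
w(B) = (1 + B)*(-4 + B)
F(p) = 8
R(d, O) = 3 - d*(1 + d)
(F(w(0)) + R(Z(-2, 5), -5))² = (8 + (3 - 1*(-4) - 1*(-4)²))² = (8 + (3 + 4 - 1*16))² = (8 + (3 + 4 - 16))² = (8 - 9)² = (-1)² = 1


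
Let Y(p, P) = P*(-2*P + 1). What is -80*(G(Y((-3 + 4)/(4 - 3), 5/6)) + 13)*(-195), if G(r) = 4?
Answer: 265200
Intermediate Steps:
Y(p, P) = P*(1 - 2*P)
-80*(G(Y((-3 + 4)/(4 - 3), 5/6)) + 13)*(-195) = -80*(4 + 13)*(-195) = -80*17*(-195) = -1360*(-195) = 265200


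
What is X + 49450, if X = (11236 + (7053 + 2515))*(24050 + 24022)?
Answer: 1000139338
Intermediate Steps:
X = 1000089888 (X = (11236 + 9568)*48072 = 20804*48072 = 1000089888)
X + 49450 = 1000089888 + 49450 = 1000139338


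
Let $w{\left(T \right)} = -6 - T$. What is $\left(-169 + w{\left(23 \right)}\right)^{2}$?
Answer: $39204$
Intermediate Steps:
$\left(-169 + w{\left(23 \right)}\right)^{2} = \left(-169 - 29\right)^{2} = \left(-198\right)^{2} = 39204$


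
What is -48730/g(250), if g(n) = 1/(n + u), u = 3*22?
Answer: -15398680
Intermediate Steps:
u = 66
g(n) = 1/(66 + n) (g(n) = 1/(n + 66) = 1/(66 + n))
-48730/g(250) = -48730/(1/(66 + 250)) = -48730/(1/316) = -48730/1/316 = -48730*316 = -15398680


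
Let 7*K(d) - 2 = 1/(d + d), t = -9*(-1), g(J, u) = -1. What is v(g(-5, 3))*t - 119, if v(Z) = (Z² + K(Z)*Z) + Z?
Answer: -1693/14 ≈ -120.93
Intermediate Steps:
t = 9
K(d) = 2/7 + 1/(14*d) (K(d) = 2/7 + 1/(7*(d + d)) = 2/7 + 1/(7*((2*d))) = 2/7 + (1/(2*d))/7 = 2/7 + 1/(14*d))
v(Z) = 1/14 + Z² + 9*Z/7 (v(Z) = (Z² + ((1 + 4*Z)/(14*Z))*Z) + Z = (Z² + (1/14 + 2*Z/7)) + Z = (1/14 + Z² + 2*Z/7) + Z = 1/14 + Z² + 9*Z/7)
v(g(-5, 3))*t - 119 = (1/14 + (-1)² + (9/7)*(-1))*9 - 119 = (1/14 + 1 - 9/7)*9 - 119 = -3/14*9 - 119 = -27/14 - 119 = -1693/14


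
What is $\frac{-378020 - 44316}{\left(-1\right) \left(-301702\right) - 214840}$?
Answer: $- \frac{211168}{43431} \approx -4.8622$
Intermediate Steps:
$\frac{-378020 - 44316}{\left(-1\right) \left(-301702\right) - 214840} = - \frac{422336}{301702 - 214840} = - \frac{422336}{86862} = \left(-422336\right) \frac{1}{86862} = - \frac{211168}{43431}$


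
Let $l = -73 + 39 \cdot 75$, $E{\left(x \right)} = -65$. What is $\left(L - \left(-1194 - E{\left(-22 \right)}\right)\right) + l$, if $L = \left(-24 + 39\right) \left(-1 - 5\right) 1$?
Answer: $3891$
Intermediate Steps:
$l = 2852$ ($l = -73 + 2925 = 2852$)
$L = -90$ ($L = 15 \left(\left(-6\right) 1\right) = 15 \left(-6\right) = -90$)
$\left(L - \left(-1194 - E{\left(-22 \right)}\right)\right) + l = \left(-90 - \left(-1194 - -65\right)\right) + 2852 = \left(-90 - \left(-1194 + 65\right)\right) + 2852 = \left(-90 - -1129\right) + 2852 = \left(-90 + 1129\right) + 2852 = 1039 + 2852 = 3891$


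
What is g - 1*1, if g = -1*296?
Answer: -297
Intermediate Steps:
g = -296
g - 1*1 = -296 - 1*1 = -296 - 1 = -297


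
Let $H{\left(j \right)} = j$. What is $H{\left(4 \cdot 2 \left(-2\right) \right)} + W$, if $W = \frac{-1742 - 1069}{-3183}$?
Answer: $- \frac{16039}{1061} \approx -15.117$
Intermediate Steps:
$W = \frac{937}{1061}$ ($W = \left(-2811\right) \left(- \frac{1}{3183}\right) = \frac{937}{1061} \approx 0.88313$)
$H{\left(4 \cdot 2 \left(-2\right) \right)} + W = 4 \cdot 2 \left(-2\right) + \frac{937}{1061} = 8 \left(-2\right) + \frac{937}{1061} = -16 + \frac{937}{1061} = - \frac{16039}{1061}$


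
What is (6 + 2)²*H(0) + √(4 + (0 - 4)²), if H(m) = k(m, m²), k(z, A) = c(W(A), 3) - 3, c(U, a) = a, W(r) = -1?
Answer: 2*√5 ≈ 4.4721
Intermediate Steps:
k(z, A) = 0 (k(z, A) = 3 - 3 = 0)
H(m) = 0
(6 + 2)²*H(0) + √(4 + (0 - 4)²) = (6 + 2)²*0 + √(4 + (0 - 4)²) = 8²*0 + √(4 + (-4)²) = 64*0 + √(4 + 16) = 0 + √20 = 0 + 2*√5 = 2*√5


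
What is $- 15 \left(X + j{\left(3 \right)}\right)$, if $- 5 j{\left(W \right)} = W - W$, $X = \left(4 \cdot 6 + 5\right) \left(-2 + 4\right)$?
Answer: $-870$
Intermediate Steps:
$X = 58$ ($X = \left(24 + 5\right) 2 = 29 \cdot 2 = 58$)
$j{\left(W \right)} = 0$ ($j{\left(W \right)} = - \frac{W - W}{5} = \left(- \frac{1}{5}\right) 0 = 0$)
$- 15 \left(X + j{\left(3 \right)}\right) = - 15 \left(58 + 0\right) = \left(-15\right) 58 = -870$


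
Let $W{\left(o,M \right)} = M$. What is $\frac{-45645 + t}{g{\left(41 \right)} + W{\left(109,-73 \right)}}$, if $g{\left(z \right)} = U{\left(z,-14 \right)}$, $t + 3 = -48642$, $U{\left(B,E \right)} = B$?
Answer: $\frac{47145}{16} \approx 2946.6$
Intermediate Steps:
$t = -48645$ ($t = -3 - 48642 = -48645$)
$g{\left(z \right)} = z$
$\frac{-45645 + t}{g{\left(41 \right)} + W{\left(109,-73 \right)}} = \frac{-45645 - 48645}{41 - 73} = - \frac{94290}{-32} = \left(-94290\right) \left(- \frac{1}{32}\right) = \frac{47145}{16}$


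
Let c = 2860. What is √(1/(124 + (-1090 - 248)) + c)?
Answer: √4215055346/1214 ≈ 53.479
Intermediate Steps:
√(1/(124 + (-1090 - 248)) + c) = √(1/(124 + (-1090 - 248)) + 2860) = √(1/(124 - 1338) + 2860) = √(1/(-1214) + 2860) = √(-1/1214 + 2860) = √(3472039/1214) = √4215055346/1214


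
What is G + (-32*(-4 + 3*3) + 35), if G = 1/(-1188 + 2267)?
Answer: -134874/1079 ≈ -125.00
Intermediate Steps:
G = 1/1079 ≈ 0.00092678
G + (-32*(-4 + 3*3) + 35) = 1/1079 + (-32*(-4 + 3*3) + 35) = 1/1079 + (-32*(-4 + 9) + 35) = 1/1079 + (-32*5 + 35) = 1/1079 + (-160 + 35) = 1/1079 - 125 = -134874/1079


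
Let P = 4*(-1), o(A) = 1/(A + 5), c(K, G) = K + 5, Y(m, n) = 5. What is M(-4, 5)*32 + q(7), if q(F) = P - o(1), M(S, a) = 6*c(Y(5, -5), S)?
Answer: 11495/6 ≈ 1915.8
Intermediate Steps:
c(K, G) = 5 + K
o(A) = 1/(5 + A)
P = -4
M(S, a) = 60 (M(S, a) = 6*(5 + 5) = 6*10 = 60)
q(F) = -25/6 (q(F) = -4 - 1/(5 + 1) = -4 - 1/6 = -25/6)
M(-4, 5)*32 + q(7) = 60*32 - 25/6 = 1920 - 25/6 = 11495/6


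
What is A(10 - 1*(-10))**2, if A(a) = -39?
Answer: 1521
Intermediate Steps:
A(10 - 1*(-10))**2 = (-39)**2 = 1521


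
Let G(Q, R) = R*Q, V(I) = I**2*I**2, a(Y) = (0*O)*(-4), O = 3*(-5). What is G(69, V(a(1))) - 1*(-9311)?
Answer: 9311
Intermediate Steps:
O = -15
a(Y) = 0 (a(Y) = (0*(-15))*(-4) = 0*(-4) = 0)
V(I) = I**4
G(Q, R) = Q*R
G(69, V(a(1))) - 1*(-9311) = 69*0**4 - 1*(-9311) = 69*0 + 9311 = 0 + 9311 = 9311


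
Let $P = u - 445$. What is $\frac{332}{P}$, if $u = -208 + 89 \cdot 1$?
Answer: $- \frac{83}{141} \approx -0.58865$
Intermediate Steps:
$u = -119$ ($u = -208 + 89 = -119$)
$P = -564$ ($P = -119 - 445 = -564$)
$\frac{332}{P} = \frac{332}{-564} = 332 \left(- \frac{1}{564}\right) = - \frac{83}{141}$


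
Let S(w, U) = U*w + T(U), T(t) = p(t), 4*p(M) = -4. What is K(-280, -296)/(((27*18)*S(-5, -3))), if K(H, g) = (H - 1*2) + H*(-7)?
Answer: 839/3402 ≈ 0.24662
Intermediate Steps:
p(M) = -1 (p(M) = (¼)*(-4) = -1)
T(t) = -1
K(H, g) = -2 - 6*H (K(H, g) = (H - 2) - 7*H = (-2 + H) - 7*H = -2 - 6*H)
S(w, U) = -1 + U*w (S(w, U) = U*w - 1 = -1 + U*w)
K(-280, -296)/(((27*18)*S(-5, -3))) = (-2 - 6*(-280))/(((27*18)*(-1 - 3*(-5)))) = (-2 + 1680)/((486*(-1 + 15))) = 1678/((486*14)) = 1678/6804 = 1678*(1/6804) = 839/3402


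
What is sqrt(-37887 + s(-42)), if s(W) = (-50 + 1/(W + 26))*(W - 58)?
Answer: I*sqrt(131523)/2 ≈ 181.33*I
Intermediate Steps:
s(W) = (-58 + W)*(-50 + 1/(26 + W)) (s(W) = (-50 + 1/(26 + W))*(-58 + W) = (-58 + W)*(-50 + 1/(26 + W)))
sqrt(-37887 + s(-42)) = sqrt(-37887 + (75342 - 50*(-42)**2 + 1601*(-42))/(26 - 42)) = sqrt(-37887 + (75342 - 50*1764 - 67242)/(-16)) = sqrt(-37887 - (75342 - 88200 - 67242)/16) = sqrt(-37887 - 1/16*(-80100)) = sqrt(-37887 + 20025/4) = sqrt(-131523/4) = I*sqrt(131523)/2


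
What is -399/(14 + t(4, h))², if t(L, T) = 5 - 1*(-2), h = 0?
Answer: -19/21 ≈ -0.90476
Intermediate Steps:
t(L, T) = 7 (t(L, T) = 5 + 2 = 7)
-399/(14 + t(4, h))² = -399/(14 + 7)² = -399/(21²) = -399/441 = -399*1/441 = -19/21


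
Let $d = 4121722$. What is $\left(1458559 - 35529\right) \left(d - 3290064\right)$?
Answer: $1183474283740$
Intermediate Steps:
$\left(1458559 - 35529\right) \left(d - 3290064\right) = \left(1458559 - 35529\right) \left(4121722 - 3290064\right) = 1423030 \cdot 831658 = 1183474283740$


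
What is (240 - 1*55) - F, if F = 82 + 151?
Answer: -48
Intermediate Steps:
F = 233
(240 - 1*55) - F = (240 - 1*55) - 1*233 = (240 - 55) - 233 = 185 - 233 = -48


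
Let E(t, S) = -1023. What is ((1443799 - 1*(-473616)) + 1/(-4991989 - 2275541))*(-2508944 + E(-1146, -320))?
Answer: -34976066446977836683/7267530 ≈ -4.8126e+12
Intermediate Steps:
((1443799 - 1*(-473616)) + 1/(-4991989 - 2275541))*(-2508944 + E(-1146, -320)) = ((1443799 - 1*(-473616)) + 1/(-4991989 - 2275541))*(-2508944 - 1023) = ((1443799 + 473616) + 1/(-7267530))*(-2509967) = (1917415 - 1/7267530)*(-2509967) = (13934871034949/7267530)*(-2509967) = -34976066446977836683/7267530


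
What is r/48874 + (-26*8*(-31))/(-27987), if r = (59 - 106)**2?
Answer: -253316269/1367836638 ≈ -0.18519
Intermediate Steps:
r = 2209 (r = (-47)**2 = 2209)
r/48874 + (-26*8*(-31))/(-27987) = 2209/48874 + (-26*8*(-31))/(-27987) = 2209*(1/48874) - 208*(-31)*(-1/27987) = 2209/48874 + 6448*(-1/27987) = 2209/48874 - 6448/27987 = -253316269/1367836638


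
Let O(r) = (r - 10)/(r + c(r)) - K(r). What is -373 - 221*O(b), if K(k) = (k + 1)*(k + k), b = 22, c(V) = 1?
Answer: 5132765/23 ≈ 2.2316e+5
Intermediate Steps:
K(k) = 2*k*(1 + k) (K(k) = (1 + k)*(2*k) = 2*k*(1 + k))
O(r) = (-10 + r)/(1 + r) - 2*r*(1 + r) (O(r) = (r - 10)/(r + 1) - 2*r*(1 + r) = (-10 + r)/(1 + r) - 2*r*(1 + r))
-373 - 221*O(b) = -373 - 221*(-10 - 1*22 - 4*22² - 2*22³)/(1 + 22) = -373 - 221*(-10 - 22 - 4*484 - 2*10648)/23 = -373 - 221*(-10 - 22 - 1936 - 21296)/23 = -373 - 221*(-23264)/23 = -373 - 221*(-23264/23) = -373 + 5141344/23 = 5132765/23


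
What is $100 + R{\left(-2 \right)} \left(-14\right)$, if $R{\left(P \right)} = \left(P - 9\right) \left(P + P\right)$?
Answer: $-516$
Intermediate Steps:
$R{\left(P \right)} = 2 P \left(-9 + P\right)$ ($R{\left(P \right)} = \left(-9 + P\right) 2 P = 2 P \left(-9 + P\right)$)
$100 + R{\left(-2 \right)} \left(-14\right) = 100 + 2 \left(-2\right) \left(-9 - 2\right) \left(-14\right) = 100 + 2 \left(-2\right) \left(-11\right) \left(-14\right) = 100 + 44 \left(-14\right) = 100 - 616 = -516$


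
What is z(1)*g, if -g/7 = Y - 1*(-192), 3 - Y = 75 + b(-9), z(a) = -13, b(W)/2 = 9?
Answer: 9282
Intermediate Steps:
b(W) = 18 (b(W) = 2*9 = 18)
Y = -90 (Y = 3 - (75 + 18) = 3 - 1*93 = 3 - 93 = -90)
g = -714 (g = -7*(-90 - 1*(-192)) = -7*(-90 + 192) = -7*102 = -714)
z(1)*g = -13*(-714) = 9282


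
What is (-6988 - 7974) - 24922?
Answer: -39884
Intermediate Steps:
(-6988 - 7974) - 24922 = -14962 - 24922 = -39884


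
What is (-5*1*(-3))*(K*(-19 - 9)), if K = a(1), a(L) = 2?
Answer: -840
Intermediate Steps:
K = 2
(-5*1*(-3))*(K*(-19 - 9)) = (-5*1*(-3))*(2*(-19 - 9)) = (-5*(-3))*(2*(-28)) = 15*(-56) = -840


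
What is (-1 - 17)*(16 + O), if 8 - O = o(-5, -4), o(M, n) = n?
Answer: -504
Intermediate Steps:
O = 12 (O = 8 - 1*(-4) = 8 + 4 = 12)
(-1 - 17)*(16 + O) = (-1 - 17)*(16 + 12) = -18*28 = -504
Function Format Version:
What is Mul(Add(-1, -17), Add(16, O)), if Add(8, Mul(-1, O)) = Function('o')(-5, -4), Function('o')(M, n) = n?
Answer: -504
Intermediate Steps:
O = 12 (O = Add(8, Mul(-1, -4)) = Add(8, 4) = 12)
Mul(Add(-1, -17), Add(16, O)) = Mul(Add(-1, -17), Add(16, 12)) = Mul(-18, 28) = -504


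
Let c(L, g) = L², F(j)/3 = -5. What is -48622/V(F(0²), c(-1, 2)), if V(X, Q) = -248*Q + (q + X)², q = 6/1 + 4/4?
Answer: 1057/4 ≈ 264.25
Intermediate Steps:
F(j) = -15 (F(j) = 3*(-5) = -15)
q = 7 (q = 6*1 + 4*(¼) = 6 + 1 = 7)
V(X, Q) = (7 + X)² - 248*Q (V(X, Q) = -248*Q + (7 + X)² = (7 + X)² - 248*Q)
-48622/V(F(0²), c(-1, 2)) = -48622/((7 - 15)² - 248*(-1)²) = -48622/((-8)² - 248*1) = -48622/(64 - 248) = -48622/(-184) = -48622*(-1/184) = 1057/4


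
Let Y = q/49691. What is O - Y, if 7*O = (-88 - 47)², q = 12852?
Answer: 53266383/20461 ≈ 2603.3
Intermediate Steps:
Y = 756/2923 (Y = 12852/49691 = 12852*(1/49691) = 756/2923 ≈ 0.25864)
O = 18225/7 (O = (-88 - 47)²/7 = (⅐)*(-135)² = (⅐)*18225 = 18225/7 ≈ 2603.6)
O - Y = 18225/7 - 1*756/2923 = 18225/7 - 756/2923 = 53266383/20461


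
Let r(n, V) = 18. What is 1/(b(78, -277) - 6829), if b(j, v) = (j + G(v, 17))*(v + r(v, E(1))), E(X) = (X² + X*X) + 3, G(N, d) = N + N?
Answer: 1/116455 ≈ 8.5870e-6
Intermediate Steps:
G(N, d) = 2*N
E(X) = 3 + 2*X² (E(X) = (X² + X²) + 3 = 2*X² + 3 = 3 + 2*X²)
b(j, v) = (18 + v)*(j + 2*v) (b(j, v) = (j + 2*v)*(v + 18) = (j + 2*v)*(18 + v) = (18 + v)*(j + 2*v))
1/(b(78, -277) - 6829) = 1/((2*(-277)² + 18*78 + 36*(-277) + 78*(-277)) - 6829) = 1/((2*76729 + 1404 - 9972 - 21606) - 6829) = 1/((153458 + 1404 - 9972 - 21606) - 6829) = 1/(123284 - 6829) = 1/116455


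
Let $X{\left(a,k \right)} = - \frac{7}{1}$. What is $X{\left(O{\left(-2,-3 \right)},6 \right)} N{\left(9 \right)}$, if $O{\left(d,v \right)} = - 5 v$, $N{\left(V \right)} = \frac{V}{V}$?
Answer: $-7$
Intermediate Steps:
$N{\left(V \right)} = 1$
$X{\left(a,k \right)} = -7$ ($X{\left(a,k \right)} = \left(-7\right) 1 = -7$)
$X{\left(O{\left(-2,-3 \right)},6 \right)} N{\left(9 \right)} = \left(-7\right) 1 = -7$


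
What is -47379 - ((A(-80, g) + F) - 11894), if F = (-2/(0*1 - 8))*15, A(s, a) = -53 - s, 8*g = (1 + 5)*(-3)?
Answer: -142063/4 ≈ -35516.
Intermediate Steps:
g = -9/4 (g = ((1 + 5)*(-3))/8 = (6*(-3))/8 = (⅛)*(-18) = -9/4 ≈ -2.2500)
F = 15/4 (F = (-2/(0 - 8))*15 = (-2/(-8))*15 = -⅛*(-2)*15 = (¼)*15 = 15/4 ≈ 3.7500)
-47379 - ((A(-80, g) + F) - 11894) = -47379 - (((-53 - 1*(-80)) + 15/4) - 11894) = -47379 - (((-53 + 80) + 15/4) - 11894) = -47379 - ((27 + 15/4) - 11894) = -47379 - (123/4 - 11894) = -47379 - 1*(-47453/4) = -47379 + 47453/4 = -142063/4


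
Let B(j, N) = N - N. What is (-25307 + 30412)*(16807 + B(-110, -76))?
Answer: 85799735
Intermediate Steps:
B(j, N) = 0
(-25307 + 30412)*(16807 + B(-110, -76)) = (-25307 + 30412)*(16807 + 0) = 5105*16807 = 85799735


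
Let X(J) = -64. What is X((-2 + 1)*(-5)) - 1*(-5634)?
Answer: 5570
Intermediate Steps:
X((-2 + 1)*(-5)) - 1*(-5634) = -64 - 1*(-5634) = -64 + 5634 = 5570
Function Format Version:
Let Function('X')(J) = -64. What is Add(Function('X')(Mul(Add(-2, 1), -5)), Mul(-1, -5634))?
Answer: 5570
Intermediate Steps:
Add(Function('X')(Mul(Add(-2, 1), -5)), Mul(-1, -5634)) = Add(-64, Mul(-1, -5634)) = Add(-64, 5634) = 5570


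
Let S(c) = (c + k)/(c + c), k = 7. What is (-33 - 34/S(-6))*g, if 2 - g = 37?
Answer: -13125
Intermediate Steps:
g = -35 (g = 2 - 1*37 = 2 - 37 = -35)
S(c) = (7 + c)/(2*c) (S(c) = (c + 7)/(c + c) = (7 + c)/((2*c)) = (7 + c)*(1/(2*c)) = (7 + c)/(2*c))
(-33 - 34/S(-6))*g = (-33 - 34*(-12/(7 - 6)))*(-35) = (-33 - 34/((½)*(-⅙)*1))*(-35) = (-33 - 34/(-1/12))*(-35) = (-33 - 34*(-12))*(-35) = (-33 + 408)*(-35) = 375*(-35) = -13125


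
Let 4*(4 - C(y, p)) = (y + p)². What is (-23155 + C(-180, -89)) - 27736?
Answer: -275909/4 ≈ -68977.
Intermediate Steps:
C(y, p) = 4 - (p + y)²/4 (C(y, p) = 4 - (y + p)²/4 = 4 - (p + y)²/4)
(-23155 + C(-180, -89)) - 27736 = (-23155 + (4 - (-89 - 180)²/4)) - 27736 = (-23155 + (4 - ¼*(-269)²)) - 27736 = (-23155 + (4 - ¼*72361)) - 27736 = (-23155 + (4 - 72361/4)) - 27736 = (-23155 - 72345/4) - 27736 = -164965/4 - 27736 = -275909/4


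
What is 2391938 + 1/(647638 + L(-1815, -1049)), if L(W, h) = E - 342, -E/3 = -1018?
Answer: 1555596878301/650350 ≈ 2.3919e+6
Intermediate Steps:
E = 3054 (E = -3*(-1018) = 3054)
L(W, h) = 2712 (L(W, h) = 3054 - 342 = 2712)
2391938 + 1/(647638 + L(-1815, -1049)) = 2391938 + 1/(647638 + 2712) = 2391938 + 1/650350 = 1555596878301/650350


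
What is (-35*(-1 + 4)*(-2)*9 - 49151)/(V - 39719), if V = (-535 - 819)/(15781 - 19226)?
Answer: 162814145/136830601 ≈ 1.1899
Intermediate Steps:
V = 1354/3445 (V = -1354/(-3445) = -1354*(-1/3445) = 1354/3445 ≈ 0.39303)
(-35*(-1 + 4)*(-2)*9 - 49151)/(V - 39719) = (-35*(-1 + 4)*(-2)*9 - 49151)/(1354/3445 - 39719) = (-105*(-2)*9 - 49151)/(-136830601/3445) = (-35*(-6)*9 - 49151)*(-3445/136830601) = (210*9 - 49151)*(-3445/136830601) = (1890 - 49151)*(-3445/136830601) = -47261*(-3445/136830601) = 162814145/136830601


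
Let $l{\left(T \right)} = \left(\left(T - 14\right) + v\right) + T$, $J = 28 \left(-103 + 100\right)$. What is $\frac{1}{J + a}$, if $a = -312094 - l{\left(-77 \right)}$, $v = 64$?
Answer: $- \frac{1}{312074} \approx -3.2044 \cdot 10^{-6}$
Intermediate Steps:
$J = -84$ ($J = 28 \left(-3\right) = -84$)
$l{\left(T \right)} = 50 + 2 T$ ($l{\left(T \right)} = \left(\left(T - 14\right) + 64\right) + T = \left(\left(-14 + T\right) + 64\right) + T = \left(50 + T\right) + T = 50 + 2 T$)
$a = -311990$ ($a = -312094 - \left(50 + 2 \left(-77\right)\right) = -312094 - \left(50 - 154\right) = -312094 - -104 = -312094 + 104 = -311990$)
$\frac{1}{J + a} = \frac{1}{-84 - 311990} = \frac{1}{-312074} = - \frac{1}{312074}$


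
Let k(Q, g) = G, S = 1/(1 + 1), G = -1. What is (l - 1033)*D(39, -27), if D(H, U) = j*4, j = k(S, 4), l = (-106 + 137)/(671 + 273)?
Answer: 975121/236 ≈ 4131.9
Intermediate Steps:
S = ½ (S = 1/2 = ½ ≈ 0.50000)
l = 31/944 ≈ 0.032839
k(Q, g) = -1
j = -1
D(H, U) = -4 (D(H, U) = -1*4 = -4)
(l - 1033)*D(39, -27) = (31/944 - 1033)*(-4) = -975121/944*(-4) = 975121/236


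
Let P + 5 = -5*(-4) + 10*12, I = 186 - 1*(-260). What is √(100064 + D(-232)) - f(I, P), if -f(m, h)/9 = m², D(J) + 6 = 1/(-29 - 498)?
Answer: 1790244 + √27789007755/527 ≈ 1.7906e+6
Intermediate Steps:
D(J) = -3163/527 (D(J) = -6 + 1/(-29 - 498) = -6 + 1/(-527) = -6 - 1/527 = -3163/527)
I = 446 (I = 186 + 260 = 446)
P = 135 (P = -5 + (-5*(-4) + 10*12) = -5 + (20 + 120) = -5 + 140 = 135)
f(m, h) = -9*m²
√(100064 + D(-232)) - f(I, P) = √(100064 - 3163/527) - (-9)*446² = √(52730565/527) - (-9)*198916 = √27789007755/527 - 1*(-1790244) = √27789007755/527 + 1790244 = 1790244 + √27789007755/527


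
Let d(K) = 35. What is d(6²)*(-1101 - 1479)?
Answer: -90300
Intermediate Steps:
d(6²)*(-1101 - 1479) = 35*(-1101 - 1479) = 35*(-2580) = -90300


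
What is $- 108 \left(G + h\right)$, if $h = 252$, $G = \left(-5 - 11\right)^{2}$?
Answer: $-54864$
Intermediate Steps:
$G = 256$ ($G = \left(-16\right)^{2} = 256$)
$- 108 \left(G + h\right) = - 108 \left(256 + 252\right) = \left(-108\right) 508 = -54864$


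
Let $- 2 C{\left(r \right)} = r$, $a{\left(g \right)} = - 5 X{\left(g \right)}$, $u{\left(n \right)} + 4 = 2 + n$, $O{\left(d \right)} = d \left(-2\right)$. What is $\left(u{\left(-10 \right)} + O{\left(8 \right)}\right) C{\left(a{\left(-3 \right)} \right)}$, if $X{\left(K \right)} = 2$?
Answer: $-140$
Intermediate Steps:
$O{\left(d \right)} = - 2 d$
$u{\left(n \right)} = -2 + n$ ($u{\left(n \right)} = -4 + \left(2 + n\right) = -2 + n$)
$a{\left(g \right)} = -10$ ($a{\left(g \right)} = \left(-5\right) 2 = -10$)
$C{\left(r \right)} = - \frac{r}{2}$
$\left(u{\left(-10 \right)} + O{\left(8 \right)}\right) C{\left(a{\left(-3 \right)} \right)} = \left(\left(-2 - 10\right) - 16\right) \left(\left(- \frac{1}{2}\right) \left(-10\right)\right) = \left(-12 - 16\right) 5 = \left(-28\right) 5 = -140$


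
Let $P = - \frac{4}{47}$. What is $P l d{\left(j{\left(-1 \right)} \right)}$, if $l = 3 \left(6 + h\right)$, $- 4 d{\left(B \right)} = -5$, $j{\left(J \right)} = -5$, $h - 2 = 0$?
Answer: $- \frac{120}{47} \approx -2.5532$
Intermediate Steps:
$h = 2$ ($h = 2 + 0 = 2$)
$d{\left(B \right)} = \frac{5}{4}$ ($d{\left(B \right)} = \left(- \frac{1}{4}\right) \left(-5\right) = \frac{5}{4}$)
$l = 24$ ($l = 3 \left(6 + 2\right) = 3 \cdot 8 = 24$)
$P = - \frac{4}{47}$ ($P = \left(-4\right) \frac{1}{47} = - \frac{4}{47} \approx -0.085106$)
$P l d{\left(j{\left(-1 \right)} \right)} = \left(- \frac{4}{47}\right) 24 \cdot \frac{5}{4} = \left(- \frac{96}{47}\right) \frac{5}{4} = - \frac{120}{47}$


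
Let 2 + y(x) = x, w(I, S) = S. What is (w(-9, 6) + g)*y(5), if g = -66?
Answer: -180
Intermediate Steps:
y(x) = -2 + x
(w(-9, 6) + g)*y(5) = (6 - 66)*(-2 + 5) = -60*3 = -180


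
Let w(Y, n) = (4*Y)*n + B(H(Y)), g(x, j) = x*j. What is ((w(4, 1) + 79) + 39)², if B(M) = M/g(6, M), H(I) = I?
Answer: 648025/36 ≈ 18001.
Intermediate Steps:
g(x, j) = j*x
B(M) = ⅙ (B(M) = M/((M*6)) = M/((6*M)) = M*(1/(6*M)) = ⅙)
w(Y, n) = ⅙ + 4*Y*n (w(Y, n) = (4*Y)*n + ⅙ = 4*Y*n + ⅙ = ⅙ + 4*Y*n)
((w(4, 1) + 79) + 39)² = (((⅙ + 4*4*1) + 79) + 39)² = (((⅙ + 16) + 79) + 39)² = ((97/6 + 79) + 39)² = (571/6 + 39)² = (805/6)² = 648025/36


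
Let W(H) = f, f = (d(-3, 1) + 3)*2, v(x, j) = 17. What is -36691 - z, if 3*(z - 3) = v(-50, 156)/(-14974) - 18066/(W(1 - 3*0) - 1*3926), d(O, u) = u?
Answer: -1076429293417/29334066 ≈ -36696.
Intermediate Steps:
f = 8 (f = (1 + 3)*2 = 4*2 = 8)
W(H) = 8
z = 133077811/29334066 (z = 3 + (17/(-14974) - 18066/(8 - 1*3926))/3 = 3 + (17*(-1/14974) - 18066/(8 - 3926))/3 = 3 + (-17/14974 - 18066/(-3918))/3 = 3 + (-17/14974 - 18066*(-1/3918))/3 = 3 + (-17/14974 + 3011/653)/3 = 3 + (⅓)*(45075613/9778022) = 3 + 45075613/29334066 = 133077811/29334066 ≈ 4.5366)
-36691 - z = -36691 - 1*133077811/29334066 = -36691 - 133077811/29334066 = -1076429293417/29334066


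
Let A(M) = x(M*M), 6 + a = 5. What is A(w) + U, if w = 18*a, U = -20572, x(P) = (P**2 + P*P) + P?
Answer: 189704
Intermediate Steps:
x(P) = P + 2*P**2 (x(P) = (P**2 + P**2) + P = 2*P**2 + P = P + 2*P**2)
a = -1 (a = -6 + 5 = -1)
w = -18 (w = 18*(-1) = -18)
A(M) = M**2*(1 + 2*M**2) (A(M) = (M*M)*(1 + 2*(M*M)) = M**2*(1 + 2*M**2))
A(w) + U = ((-18)**2 + 2*(-18)**4) - 20572 = (324 + 2*104976) - 20572 = (324 + 209952) - 20572 = 210276 - 20572 = 189704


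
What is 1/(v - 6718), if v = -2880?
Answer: -1/9598 ≈ -0.00010419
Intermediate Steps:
1/(v - 6718) = 1/(-2880 - 6718) = 1/(-9598) = -1/9598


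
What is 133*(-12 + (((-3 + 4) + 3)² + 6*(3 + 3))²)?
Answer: 358036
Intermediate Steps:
133*(-12 + (((-3 + 4) + 3)² + 6*(3 + 3))²) = 133*(-12 + ((1 + 3)² + 6*6)²) = 133*(-12 + (4² + 36)²) = 133*(-12 + (16 + 36)²) = 133*(-12 + 52²) = 133*(-12 + 2704) = 133*2692 = 358036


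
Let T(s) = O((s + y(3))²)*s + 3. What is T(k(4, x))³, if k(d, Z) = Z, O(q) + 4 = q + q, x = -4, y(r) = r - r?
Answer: -1295029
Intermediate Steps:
y(r) = 0
O(q) = -4 + 2*q (O(q) = -4 + (q + q) = -4 + 2*q)
T(s) = 3 + s*(-4 + 2*s²) (T(s) = (-4 + 2*(s + 0)²)*s + 3 = (-4 + 2*s²)*s + 3 = s*(-4 + 2*s²) + 3 = 3 + s*(-4 + 2*s²))
T(k(4, x))³ = (3 + 2*(-4)*(-2 + (-4)²))³ = (3 + 2*(-4)*(-2 + 16))³ = (3 + 2*(-4)*14)³ = (3 - 112)³ = (-109)³ = -1295029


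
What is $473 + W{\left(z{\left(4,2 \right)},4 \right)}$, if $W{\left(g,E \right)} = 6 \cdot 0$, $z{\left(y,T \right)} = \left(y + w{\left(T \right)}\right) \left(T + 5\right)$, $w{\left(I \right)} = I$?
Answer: $473$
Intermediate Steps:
$z{\left(y,T \right)} = \left(5 + T\right) \left(T + y\right)$ ($z{\left(y,T \right)} = \left(y + T\right) \left(T + 5\right) = \left(T + y\right) \left(5 + T\right) = \left(5 + T\right) \left(T + y\right)$)
$W{\left(g,E \right)} = 0$
$473 + W{\left(z{\left(4,2 \right)},4 \right)} = 473 + 0 = 473$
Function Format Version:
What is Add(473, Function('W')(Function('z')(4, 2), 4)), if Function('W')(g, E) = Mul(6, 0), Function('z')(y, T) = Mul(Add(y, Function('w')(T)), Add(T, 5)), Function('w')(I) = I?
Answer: 473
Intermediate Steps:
Function('z')(y, T) = Mul(Add(5, T), Add(T, y)) (Function('z')(y, T) = Mul(Add(y, T), Add(T, 5)) = Mul(Add(T, y), Add(5, T)) = Mul(Add(5, T), Add(T, y)))
Function('W')(g, E) = 0
Add(473, Function('W')(Function('z')(4, 2), 4)) = Add(473, 0) = 473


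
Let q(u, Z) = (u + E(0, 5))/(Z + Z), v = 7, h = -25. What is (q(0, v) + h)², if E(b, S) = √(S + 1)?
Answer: (350 - √6)²/196 ≈ 616.28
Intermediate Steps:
E(b, S) = √(1 + S)
q(u, Z) = (u + √6)/(2*Z) (q(u, Z) = (u + √(1 + 5))/(Z + Z) = (u + √6)/((2*Z)) = (u + √6)*(1/(2*Z)) = (u + √6)/(2*Z))
(q(0, v) + h)² = ((½)*(0 + √6)/7 - 25)² = ((½)*(⅐)*√6 - 25)² = (√6/14 - 25)² = (-25 + √6/14)²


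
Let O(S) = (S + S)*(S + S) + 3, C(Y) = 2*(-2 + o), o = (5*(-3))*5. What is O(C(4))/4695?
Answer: 94867/4695 ≈ 20.206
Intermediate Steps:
o = -75 (o = -15*5 = -75)
C(Y) = -154 (C(Y) = 2*(-2 - 75) = 2*(-77) = -154)
O(S) = 3 + 4*S² (O(S) = (2*S)*(2*S) + 3 = 4*S² + 3 = 3 + 4*S²)
O(C(4))/4695 = (3 + 4*(-154)²)/4695 = (3 + 4*23716)*(1/4695) = (3 + 94864)*(1/4695) = 94867*(1/4695) = 94867/4695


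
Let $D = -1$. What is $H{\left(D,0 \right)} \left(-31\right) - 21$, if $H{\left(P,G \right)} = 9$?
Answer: $-300$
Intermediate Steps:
$H{\left(D,0 \right)} \left(-31\right) - 21 = 9 \left(-31\right) - 21 = -279 - 21 = -300$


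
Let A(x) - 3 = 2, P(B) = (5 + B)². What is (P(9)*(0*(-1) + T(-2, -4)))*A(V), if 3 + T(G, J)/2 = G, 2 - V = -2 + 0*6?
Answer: -9800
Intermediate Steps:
V = 4 (V = 2 - (-2 + 0*6) = 2 - (-2 + 0) = 2 - 1*(-2) = 2 + 2 = 4)
T(G, J) = -6 + 2*G
A(x) = 5 (A(x) = 3 + 2 = 5)
(P(9)*(0*(-1) + T(-2, -4)))*A(V) = ((5 + 9)²*(0*(-1) + (-6 + 2*(-2))))*5 = (14²*(0 + (-6 - 4)))*5 = (196*(0 - 10))*5 = (196*(-10))*5 = -1960*5 = -9800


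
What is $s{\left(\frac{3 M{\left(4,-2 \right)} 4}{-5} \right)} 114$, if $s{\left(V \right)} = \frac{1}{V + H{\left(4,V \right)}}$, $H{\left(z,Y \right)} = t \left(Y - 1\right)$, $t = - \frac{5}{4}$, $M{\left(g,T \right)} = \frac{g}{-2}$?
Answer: $2280$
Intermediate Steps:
$M{\left(g,T \right)} = - \frac{g}{2}$ ($M{\left(g,T \right)} = g \left(- \frac{1}{2}\right) = - \frac{g}{2}$)
$t = - \frac{5}{4}$ ($t = \left(-5\right) \frac{1}{4} = - \frac{5}{4} \approx -1.25$)
$H{\left(z,Y \right)} = \frac{5}{4} - \frac{5 Y}{4}$ ($H{\left(z,Y \right)} = - \frac{5 \left(Y - 1\right)}{4} = - \frac{5 \left(-1 + Y\right)}{4} = \frac{5}{4} - \frac{5 Y}{4}$)
$s{\left(V \right)} = \frac{1}{\frac{5}{4} - \frac{V}{4}}$ ($s{\left(V \right)} = \frac{1}{V - \left(- \frac{5}{4} + \frac{5 V}{4}\right)} = \frac{1}{\frac{5}{4} - \frac{V}{4}}$)
$s{\left(\frac{3 M{\left(4,-2 \right)} 4}{-5} \right)} 114 = \frac{4}{5 - \frac{3 \left(\left(- \frac{1}{2}\right) 4\right) 4}{-5}} \cdot 114 = \frac{4}{5 - 3 \left(-2\right) 4 \left(- \frac{1}{5}\right)} 114 = \frac{4}{5 - \left(-6\right) 4 \left(- \frac{1}{5}\right)} 114 = \frac{4}{5 - \left(-24\right) \left(- \frac{1}{5}\right)} 114 = \frac{4}{5 - \frac{24}{5}} \cdot 114 = 4 \frac{1}{\frac{1}{5}} \cdot 114 = 4 \cdot 5 \cdot 114 = 20 \cdot 114 = 2280$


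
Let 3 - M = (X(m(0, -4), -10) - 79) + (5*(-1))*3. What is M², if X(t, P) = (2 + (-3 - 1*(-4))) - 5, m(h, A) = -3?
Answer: 9801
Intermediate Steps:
X(t, P) = -2 (X(t, P) = (2 + (-3 + 4)) - 5 = (2 + 1) - 5 = 3 - 5 = -2)
M = 99 (M = 3 - ((-2 - 79) + (5*(-1))*3) = 3 - (-81 - 5*3) = 3 - (-81 - 15) = 3 - 1*(-96) = 3 + 96 = 99)
M² = 99² = 9801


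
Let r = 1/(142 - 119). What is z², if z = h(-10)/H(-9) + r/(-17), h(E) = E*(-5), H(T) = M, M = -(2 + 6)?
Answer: 95628841/2446096 ≈ 39.094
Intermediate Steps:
M = -8 (M = -1*8 = -8)
r = 1/23 ≈ 0.043478
H(T) = -8
h(E) = -5*E
z = -9779/1564 (z = -5*(-10)/(-8) + (1/23)/(-17) = 50*(-⅛) + (1/23)*(-1/17) = -25/4 - 1/391 = -9779/1564 ≈ -6.2526)
z² = (-9779/1564)² = 95628841/2446096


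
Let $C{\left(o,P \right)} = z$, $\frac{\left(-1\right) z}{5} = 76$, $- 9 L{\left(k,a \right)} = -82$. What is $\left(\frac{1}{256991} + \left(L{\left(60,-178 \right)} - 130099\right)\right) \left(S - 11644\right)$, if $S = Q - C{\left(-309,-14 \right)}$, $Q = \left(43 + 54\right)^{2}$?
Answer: $\frac{79735154563150}{330417} \approx 2.4132 \cdot 10^{8}$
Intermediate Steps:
$L{\left(k,a \right)} = \frac{82}{9}$ ($L{\left(k,a \right)} = \left(- \frac{1}{9}\right) \left(-82\right) = \frac{82}{9}$)
$Q = 9409$ ($Q = 97^{2} = 9409$)
$z = -380$ ($z = \left(-5\right) 76 = -380$)
$C{\left(o,P \right)} = -380$
$S = 9789$ ($S = 9409 - -380 = 9409 + 380 = 9789$)
$\left(\frac{1}{256991} + \left(L{\left(60,-178 \right)} - 130099\right)\right) \left(S - 11644\right) = \left(\frac{1}{256991} + \left(\frac{82}{9} - 130099\right)\right) \left(9789 - 11644\right) = \left(\frac{1}{256991} - \frac{1170809}{9}\right) \left(-1855\right) = \left(- \frac{300887375710}{2312919}\right) \left(-1855\right) = \frac{79735154563150}{330417}$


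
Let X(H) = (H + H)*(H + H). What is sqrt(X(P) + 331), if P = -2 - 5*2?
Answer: sqrt(907) ≈ 30.116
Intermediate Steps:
P = -12 (P = -2 - 10 = -12)
X(H) = 4*H**2 (X(H) = (2*H)*(2*H) = 4*H**2)
sqrt(X(P) + 331) = sqrt(4*(-12)**2 + 331) = sqrt(4*144 + 331) = sqrt(576 + 331) = sqrt(907)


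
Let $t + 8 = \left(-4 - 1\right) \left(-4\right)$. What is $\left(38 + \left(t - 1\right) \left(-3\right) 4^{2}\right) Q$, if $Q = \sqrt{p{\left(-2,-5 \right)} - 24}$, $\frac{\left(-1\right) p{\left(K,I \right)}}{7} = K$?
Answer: $- 490 i \sqrt{10} \approx - 1549.5 i$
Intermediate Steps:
$t = 12$ ($t = -8 + \left(-4 - 1\right) \left(-4\right) = -8 - -20 = -8 + 20 = 12$)
$p{\left(K,I \right)} = - 7 K$
$Q = i \sqrt{10}$ ($Q = \sqrt{\left(-7\right) \left(-2\right) - 24} = \sqrt{14 - 24} = \sqrt{-10} = i \sqrt{10} \approx 3.1623 i$)
$\left(38 + \left(t - 1\right) \left(-3\right) 4^{2}\right) Q = \left(38 + \left(12 - 1\right) \left(-3\right) 4^{2}\right) i \sqrt{10} = \left(38 + 11 \left(-3\right) 16\right) i \sqrt{10} = \left(38 - 528\right) i \sqrt{10} = - 490 i \sqrt{10}$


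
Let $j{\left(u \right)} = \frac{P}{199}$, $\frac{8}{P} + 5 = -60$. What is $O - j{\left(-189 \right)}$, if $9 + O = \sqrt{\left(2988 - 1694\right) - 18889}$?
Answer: $- \frac{116407}{12935} + 3 i \sqrt{1955} \approx -8.9994 + 132.65 i$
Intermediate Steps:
$P = - \frac{8}{65}$ ($P = \frac{8}{-5 - 60} = \frac{8}{-65} = 8 \left(- \frac{1}{65}\right) = - \frac{8}{65} \approx -0.12308$)
$j{\left(u \right)} = - \frac{8}{12935}$ ($j{\left(u \right)} = - \frac{8}{65 \cdot 199} = \left(- \frac{8}{65}\right) \frac{1}{199} = - \frac{8}{12935}$)
$O = -9 + 3 i \sqrt{1955}$ ($O = -9 + \sqrt{\left(2988 - 1694\right) - 18889} = -9 + \sqrt{1294 - 18889} = -9 + \sqrt{-17595} = -9 + 3 i \sqrt{1955} \approx -9.0 + 132.65 i$)
$O - j{\left(-189 \right)} = \left(-9 + 3 i \sqrt{1955}\right) - - \frac{8}{12935} = \left(-9 + 3 i \sqrt{1955}\right) + \frac{8}{12935} = - \frac{116407}{12935} + 3 i \sqrt{1955}$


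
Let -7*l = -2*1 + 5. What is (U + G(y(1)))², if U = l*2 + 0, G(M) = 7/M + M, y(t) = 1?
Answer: 2500/49 ≈ 51.020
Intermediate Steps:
l = -3/7 (l = -(-2*1 + 5)/7 = -(-2 + 5)/7 = -⅐*3 = -3/7 ≈ -0.42857)
G(M) = M + 7/M
U = -6/7 (U = -3/7*2 + 0 = -6/7 + 0 = -6/7 ≈ -0.85714)
(U + G(y(1)))² = (-6/7 + (1 + 7/1))² = (-6/7 + (1 + 7*1))² = (-6/7 + (1 + 7))² = (-6/7 + 8)² = (50/7)² = 2500/49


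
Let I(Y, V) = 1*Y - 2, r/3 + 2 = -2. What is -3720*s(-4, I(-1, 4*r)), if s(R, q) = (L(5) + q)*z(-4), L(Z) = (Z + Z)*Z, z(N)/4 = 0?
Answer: 0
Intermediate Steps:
r = -12 (r = -6 + 3*(-2) = -6 - 6 = -12)
z(N) = 0 (z(N) = 4*0 = 0)
I(Y, V) = -2 + Y (I(Y, V) = Y - 2 = -2 + Y)
L(Z) = 2*Z**2 (L(Z) = (2*Z)*Z = 2*Z**2)
s(R, q) = 0 (s(R, q) = (2*5**2 + q)*0 = (2*25 + q)*0 = (50 + q)*0 = 0)
-3720*s(-4, I(-1, 4*r)) = -3720*0 = 0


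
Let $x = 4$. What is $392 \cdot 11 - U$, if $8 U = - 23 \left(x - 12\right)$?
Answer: $4289$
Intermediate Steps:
$U = 23$ ($U = \frac{\left(-23\right) \left(4 - 12\right)}{8} = \frac{\left(-23\right) \left(-8\right)}{8} = \frac{1}{8} \cdot 184 = 23$)
$392 \cdot 11 - U = 392 \cdot 11 - 23 = 4312 - 23 = 4289$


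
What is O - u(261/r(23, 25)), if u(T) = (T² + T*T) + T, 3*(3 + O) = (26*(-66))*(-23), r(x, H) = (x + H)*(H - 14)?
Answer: 203698439/15488 ≈ 13152.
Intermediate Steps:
r(x, H) = (-14 + H)*(H + x) (r(x, H) = (H + x)*(-14 + H) = (-14 + H)*(H + x))
O = 13153 (O = -3 + ((26*(-66))*(-23))/3 = -3 + (-1716*(-23))/3 = -3 + (⅓)*39468 = -3 + 13156 = 13153)
u(T) = T + 2*T² (u(T) = (T² + T²) + T = 2*T² + T = T + 2*T²)
O - u(261/r(23, 25)) = 13153 - 261/(25² - 14*25 - 14*23 + 25*23)*(1 + 2*(261/(25² - 14*25 - 14*23 + 25*23))) = 13153 - 261/(625 - 350 - 322 + 575)*(1 + 2*(261/(625 - 350 - 322 + 575))) = 13153 - 261/528*(1 + 2*(261/528)) = 13153 - 261*(1/528)*(1 + 2*(261*(1/528))) = 13153 - 87*(1 + 2*(87/176))/176 = 13153 - 87*(1 + 87/88)/176 = 13153 - 87*175/(176*88) = 13153 - 1*15225/15488 = 13153 - 15225/15488 = 203698439/15488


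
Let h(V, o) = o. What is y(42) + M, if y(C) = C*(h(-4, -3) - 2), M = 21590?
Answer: 21380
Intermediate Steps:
y(C) = -5*C (y(C) = C*(-3 - 2) = C*(-5) = -5*C)
y(42) + M = -5*42 + 21590 = -210 + 21590 = 21380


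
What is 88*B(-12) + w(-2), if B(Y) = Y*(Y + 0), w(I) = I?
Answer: 12670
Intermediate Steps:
B(Y) = Y**2 (B(Y) = Y*Y = Y**2)
88*B(-12) + w(-2) = 88*(-12)**2 - 2 = 88*144 - 2 = 12672 - 2 = 12670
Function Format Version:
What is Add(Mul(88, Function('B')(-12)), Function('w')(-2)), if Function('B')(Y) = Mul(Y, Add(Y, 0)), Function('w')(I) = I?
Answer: 12670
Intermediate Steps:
Function('B')(Y) = Pow(Y, 2) (Function('B')(Y) = Mul(Y, Y) = Pow(Y, 2))
Add(Mul(88, Function('B')(-12)), Function('w')(-2)) = Add(Mul(88, Pow(-12, 2)), -2) = Add(Mul(88, 144), -2) = Add(12672, -2) = 12670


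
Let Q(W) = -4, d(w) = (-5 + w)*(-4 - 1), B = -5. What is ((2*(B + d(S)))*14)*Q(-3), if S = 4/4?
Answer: -1680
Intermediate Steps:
S = 1 (S = 4*(1/4) = 1)
d(w) = 25 - 5*w (d(w) = (-5 + w)*(-5) = 25 - 5*w)
((2*(B + d(S)))*14)*Q(-3) = ((2*(-5 + (25 - 5*1)))*14)*(-4) = ((2*(-5 + (25 - 5)))*14)*(-4) = ((2*(-5 + 20))*14)*(-4) = ((2*15)*14)*(-4) = (30*14)*(-4) = 420*(-4) = -1680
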